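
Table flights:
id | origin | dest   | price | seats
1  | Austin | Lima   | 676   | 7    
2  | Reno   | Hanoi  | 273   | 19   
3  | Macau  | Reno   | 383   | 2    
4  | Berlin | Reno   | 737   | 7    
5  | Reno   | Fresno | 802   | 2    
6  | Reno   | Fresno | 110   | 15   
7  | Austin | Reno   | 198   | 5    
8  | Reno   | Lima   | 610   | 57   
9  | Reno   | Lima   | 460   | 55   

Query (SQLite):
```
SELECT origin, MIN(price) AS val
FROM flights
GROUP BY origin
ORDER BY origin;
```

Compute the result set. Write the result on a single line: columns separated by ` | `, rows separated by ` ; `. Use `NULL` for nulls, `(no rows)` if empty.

Austin | 198 ; Berlin | 737 ; Macau | 383 ; Reno | 110

Partition flights by origin; compute MIN(price) within each group.
  Austin: ids {1, 7} → MIN(price)=198
  Berlin: ids {4} → MIN(price)=737
  Macau: ids {3} → MIN(price)=383
  Reno: ids {2, 5, 6, 8, 9} → MIN(price)=110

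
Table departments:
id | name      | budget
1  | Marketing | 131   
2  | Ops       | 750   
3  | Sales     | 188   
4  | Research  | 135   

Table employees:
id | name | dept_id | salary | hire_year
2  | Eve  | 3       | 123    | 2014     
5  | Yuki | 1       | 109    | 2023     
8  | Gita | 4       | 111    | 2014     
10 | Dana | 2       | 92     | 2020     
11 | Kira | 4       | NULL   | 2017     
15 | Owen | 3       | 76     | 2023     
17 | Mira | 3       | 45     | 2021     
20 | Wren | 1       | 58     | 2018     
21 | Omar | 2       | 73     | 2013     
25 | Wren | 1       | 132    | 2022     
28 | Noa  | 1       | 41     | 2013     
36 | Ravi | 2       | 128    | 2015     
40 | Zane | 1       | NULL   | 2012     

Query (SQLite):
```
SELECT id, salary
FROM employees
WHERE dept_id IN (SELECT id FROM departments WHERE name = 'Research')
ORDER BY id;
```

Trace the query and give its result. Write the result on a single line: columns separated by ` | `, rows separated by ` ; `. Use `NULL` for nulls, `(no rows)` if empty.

Inner query: departments.id where name = 'Research'.
Outer: keep employees rows whose dept_id is in that set.
Inner query → {4}

8 | 111 ; 11 | NULL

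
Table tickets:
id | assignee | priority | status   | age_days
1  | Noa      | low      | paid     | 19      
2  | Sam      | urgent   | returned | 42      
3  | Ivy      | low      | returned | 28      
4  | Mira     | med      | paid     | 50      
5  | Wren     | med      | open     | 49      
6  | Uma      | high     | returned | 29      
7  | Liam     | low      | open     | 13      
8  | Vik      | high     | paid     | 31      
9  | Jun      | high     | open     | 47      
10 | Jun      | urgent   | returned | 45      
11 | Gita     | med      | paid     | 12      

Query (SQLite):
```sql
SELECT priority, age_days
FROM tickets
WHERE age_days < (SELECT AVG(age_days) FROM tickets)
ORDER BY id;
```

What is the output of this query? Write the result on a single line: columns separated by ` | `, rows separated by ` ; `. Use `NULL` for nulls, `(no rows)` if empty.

Scalar subquery: AVG(age_days) over all tickets rows = 33.181818 (≈; comparison uses full precision).
Keep rows where age_days < that value.

low | 19 ; low | 28 ; high | 29 ; low | 13 ; high | 31 ; med | 12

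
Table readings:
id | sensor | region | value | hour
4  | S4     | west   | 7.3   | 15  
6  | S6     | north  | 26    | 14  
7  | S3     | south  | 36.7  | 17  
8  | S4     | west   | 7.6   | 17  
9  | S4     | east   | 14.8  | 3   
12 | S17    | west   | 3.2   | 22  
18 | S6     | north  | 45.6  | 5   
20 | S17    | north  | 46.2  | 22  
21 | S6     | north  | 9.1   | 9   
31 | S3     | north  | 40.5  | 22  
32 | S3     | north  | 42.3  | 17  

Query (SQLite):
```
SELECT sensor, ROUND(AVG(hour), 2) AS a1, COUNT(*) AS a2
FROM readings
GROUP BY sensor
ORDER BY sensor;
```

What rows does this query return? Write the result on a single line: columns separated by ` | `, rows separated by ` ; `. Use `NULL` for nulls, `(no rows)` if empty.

Group readings by sensor.
Per group compute: ROUND(AVG(hour), 2), COUNT(*).
  S17: ids {12, 20} → ROUND(AVG(hour), 2)=22, COUNT(*)=2
  S3: ids {7, 31, 32} → ROUND(AVG(hour), 2)=18.67, COUNT(*)=3
  S4: ids {4, 8, 9} → ROUND(AVG(hour), 2)=11.67, COUNT(*)=3
  S6: ids {6, 18, 21} → ROUND(AVG(hour), 2)=9.33, COUNT(*)=3

S17 | 22 | 2 ; S3 | 18.67 | 3 ; S4 | 11.67 | 3 ; S6 | 9.33 | 3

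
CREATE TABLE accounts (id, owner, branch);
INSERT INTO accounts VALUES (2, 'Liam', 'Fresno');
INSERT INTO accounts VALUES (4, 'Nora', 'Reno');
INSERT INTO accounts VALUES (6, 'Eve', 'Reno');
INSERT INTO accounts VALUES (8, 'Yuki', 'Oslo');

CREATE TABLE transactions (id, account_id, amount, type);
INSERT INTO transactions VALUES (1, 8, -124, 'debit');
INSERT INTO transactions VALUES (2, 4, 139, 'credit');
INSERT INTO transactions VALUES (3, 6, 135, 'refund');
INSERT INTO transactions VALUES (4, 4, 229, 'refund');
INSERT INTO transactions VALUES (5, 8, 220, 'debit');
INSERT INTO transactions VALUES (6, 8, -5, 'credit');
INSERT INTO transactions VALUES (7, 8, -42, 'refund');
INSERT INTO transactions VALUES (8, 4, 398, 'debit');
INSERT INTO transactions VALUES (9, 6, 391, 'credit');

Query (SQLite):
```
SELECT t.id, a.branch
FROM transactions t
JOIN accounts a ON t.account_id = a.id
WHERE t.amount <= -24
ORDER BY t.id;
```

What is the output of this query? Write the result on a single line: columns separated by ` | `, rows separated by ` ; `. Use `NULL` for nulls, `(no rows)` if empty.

Each transactions row matches the accounts row where account_id = accounts.id.
Then keep rows with t.amount <= -24.

1 | Oslo ; 7 | Oslo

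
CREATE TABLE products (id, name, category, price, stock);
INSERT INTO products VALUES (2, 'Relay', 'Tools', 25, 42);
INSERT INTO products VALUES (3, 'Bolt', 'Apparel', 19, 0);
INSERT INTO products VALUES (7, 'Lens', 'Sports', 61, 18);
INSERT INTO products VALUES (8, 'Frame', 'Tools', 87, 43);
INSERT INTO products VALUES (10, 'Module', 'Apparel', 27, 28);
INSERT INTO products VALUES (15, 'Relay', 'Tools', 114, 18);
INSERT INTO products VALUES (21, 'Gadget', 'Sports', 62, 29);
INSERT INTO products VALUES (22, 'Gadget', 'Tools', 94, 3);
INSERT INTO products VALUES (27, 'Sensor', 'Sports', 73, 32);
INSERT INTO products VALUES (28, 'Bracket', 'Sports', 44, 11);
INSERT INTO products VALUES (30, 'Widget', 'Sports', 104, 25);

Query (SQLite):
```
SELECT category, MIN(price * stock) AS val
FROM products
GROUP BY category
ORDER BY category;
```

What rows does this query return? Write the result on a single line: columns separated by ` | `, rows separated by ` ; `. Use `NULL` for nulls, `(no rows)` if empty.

For each row compute price * stock.
Group by category; take MIN of the expression per group.
  Apparel: ids {3, 10} → MIN(price * stock)=0
  Sports: ids {7, 21, 27, 28, 30} → MIN(price * stock)=484
  Tools: ids {2, 8, 15, 22} → MIN(price * stock)=282

Apparel | 0 ; Sports | 484 ; Tools | 282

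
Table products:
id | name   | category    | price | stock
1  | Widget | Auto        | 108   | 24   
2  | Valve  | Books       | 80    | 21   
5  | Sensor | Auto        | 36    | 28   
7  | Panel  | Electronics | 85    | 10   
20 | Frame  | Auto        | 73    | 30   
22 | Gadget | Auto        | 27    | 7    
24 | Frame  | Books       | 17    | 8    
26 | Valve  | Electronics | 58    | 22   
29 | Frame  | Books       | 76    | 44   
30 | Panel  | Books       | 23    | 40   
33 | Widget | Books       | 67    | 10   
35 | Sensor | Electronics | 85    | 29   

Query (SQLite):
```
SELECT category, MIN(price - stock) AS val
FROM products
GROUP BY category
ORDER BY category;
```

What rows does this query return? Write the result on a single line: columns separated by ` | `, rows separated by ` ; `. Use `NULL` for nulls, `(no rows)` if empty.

For each row compute price - stock.
Group by category; take MIN of the expression per group.
  Auto: ids {1, 5, 20, 22} → MIN(price - stock)=8
  Books: ids {2, 24, 29, 30, 33} → MIN(price - stock)=-17
  Electronics: ids {7, 26, 35} → MIN(price - stock)=36

Auto | 8 ; Books | -17 ; Electronics | 36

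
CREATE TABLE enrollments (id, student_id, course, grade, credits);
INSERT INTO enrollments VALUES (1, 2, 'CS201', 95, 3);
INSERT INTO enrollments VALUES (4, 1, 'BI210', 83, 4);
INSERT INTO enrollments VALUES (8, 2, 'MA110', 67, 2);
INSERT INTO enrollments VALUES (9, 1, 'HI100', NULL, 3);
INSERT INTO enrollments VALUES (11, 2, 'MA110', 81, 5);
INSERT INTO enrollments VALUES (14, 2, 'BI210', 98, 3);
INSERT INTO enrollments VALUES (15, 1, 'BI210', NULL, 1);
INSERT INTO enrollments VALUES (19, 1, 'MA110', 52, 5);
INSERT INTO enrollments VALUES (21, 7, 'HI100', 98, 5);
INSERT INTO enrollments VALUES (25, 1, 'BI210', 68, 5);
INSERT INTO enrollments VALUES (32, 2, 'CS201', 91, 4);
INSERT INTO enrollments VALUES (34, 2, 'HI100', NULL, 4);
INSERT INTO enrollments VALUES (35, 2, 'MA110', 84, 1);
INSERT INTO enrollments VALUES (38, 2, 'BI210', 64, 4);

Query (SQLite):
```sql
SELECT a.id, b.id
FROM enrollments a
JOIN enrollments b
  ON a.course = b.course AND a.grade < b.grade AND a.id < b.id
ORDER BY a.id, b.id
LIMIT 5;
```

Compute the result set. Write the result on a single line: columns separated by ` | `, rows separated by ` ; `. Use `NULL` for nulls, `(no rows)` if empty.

Pairs (a,b) with same course, a.grade < b.grade, a.id < b.id.
course groups: BI210:{4,14,15,25,38} CS201:{1,32} HI100:{9,21,34} MA110:{8,11,19,35}
Ordered by (a.id, b.id); first 5.

4 | 14 ; 8 | 11 ; 8 | 35 ; 11 | 35 ; 19 | 35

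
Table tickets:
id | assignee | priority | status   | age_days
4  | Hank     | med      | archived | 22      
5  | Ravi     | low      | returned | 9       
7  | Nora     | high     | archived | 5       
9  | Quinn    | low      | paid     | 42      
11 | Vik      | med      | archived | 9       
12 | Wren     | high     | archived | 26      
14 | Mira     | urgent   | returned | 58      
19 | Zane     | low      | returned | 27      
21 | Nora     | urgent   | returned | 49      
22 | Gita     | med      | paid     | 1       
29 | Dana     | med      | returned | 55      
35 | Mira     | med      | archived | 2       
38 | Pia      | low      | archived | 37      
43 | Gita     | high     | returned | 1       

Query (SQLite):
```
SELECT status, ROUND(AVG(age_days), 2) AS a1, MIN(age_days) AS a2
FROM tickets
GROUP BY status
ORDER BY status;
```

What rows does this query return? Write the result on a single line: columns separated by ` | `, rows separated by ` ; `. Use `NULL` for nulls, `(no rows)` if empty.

Group tickets by status.
Per group compute: ROUND(AVG(age_days), 2), MIN(age_days).
  archived: ids {4, 7, 11, 12, 35, 38} → ROUND(AVG(age_days), 2)=16.83, MIN(age_days)=2
  paid: ids {9, 22} → ROUND(AVG(age_days), 2)=21.5, MIN(age_days)=1
  returned: ids {5, 14, 19, 21, 29, 43} → ROUND(AVG(age_days), 2)=33.17, MIN(age_days)=1

archived | 16.83 | 2 ; paid | 21.5 | 1 ; returned | 33.17 | 1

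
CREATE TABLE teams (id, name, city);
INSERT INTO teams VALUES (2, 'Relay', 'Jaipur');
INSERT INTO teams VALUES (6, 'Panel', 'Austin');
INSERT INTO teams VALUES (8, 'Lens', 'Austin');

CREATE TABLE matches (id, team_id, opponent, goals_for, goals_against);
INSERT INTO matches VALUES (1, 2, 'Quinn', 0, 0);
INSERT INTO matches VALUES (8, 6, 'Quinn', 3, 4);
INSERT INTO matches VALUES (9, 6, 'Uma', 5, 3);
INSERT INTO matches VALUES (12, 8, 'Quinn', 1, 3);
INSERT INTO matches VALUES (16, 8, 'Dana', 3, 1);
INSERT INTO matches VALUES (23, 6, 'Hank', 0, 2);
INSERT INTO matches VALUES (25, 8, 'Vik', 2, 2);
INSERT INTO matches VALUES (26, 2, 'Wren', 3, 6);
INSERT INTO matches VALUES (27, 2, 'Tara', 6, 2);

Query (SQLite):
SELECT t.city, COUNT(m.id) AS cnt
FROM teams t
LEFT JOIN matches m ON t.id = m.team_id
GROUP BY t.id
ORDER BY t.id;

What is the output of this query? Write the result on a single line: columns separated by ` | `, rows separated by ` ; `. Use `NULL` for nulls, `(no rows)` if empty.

Jaipur | 3 ; Austin | 3 ; Austin | 3

LEFT JOIN keeps every teams row; unmatched ones get NULL for matches columns.
Group by teams.id and compute COUNT(m.id). COUNT(col) of an all-NULL group is 0.
  2: ids {1, 26, 27} → COUNT(m.id)=3
  6: ids {8, 9, 23} → COUNT(m.id)=3
  8: ids {12, 16, 25} → COUNT(m.id)=3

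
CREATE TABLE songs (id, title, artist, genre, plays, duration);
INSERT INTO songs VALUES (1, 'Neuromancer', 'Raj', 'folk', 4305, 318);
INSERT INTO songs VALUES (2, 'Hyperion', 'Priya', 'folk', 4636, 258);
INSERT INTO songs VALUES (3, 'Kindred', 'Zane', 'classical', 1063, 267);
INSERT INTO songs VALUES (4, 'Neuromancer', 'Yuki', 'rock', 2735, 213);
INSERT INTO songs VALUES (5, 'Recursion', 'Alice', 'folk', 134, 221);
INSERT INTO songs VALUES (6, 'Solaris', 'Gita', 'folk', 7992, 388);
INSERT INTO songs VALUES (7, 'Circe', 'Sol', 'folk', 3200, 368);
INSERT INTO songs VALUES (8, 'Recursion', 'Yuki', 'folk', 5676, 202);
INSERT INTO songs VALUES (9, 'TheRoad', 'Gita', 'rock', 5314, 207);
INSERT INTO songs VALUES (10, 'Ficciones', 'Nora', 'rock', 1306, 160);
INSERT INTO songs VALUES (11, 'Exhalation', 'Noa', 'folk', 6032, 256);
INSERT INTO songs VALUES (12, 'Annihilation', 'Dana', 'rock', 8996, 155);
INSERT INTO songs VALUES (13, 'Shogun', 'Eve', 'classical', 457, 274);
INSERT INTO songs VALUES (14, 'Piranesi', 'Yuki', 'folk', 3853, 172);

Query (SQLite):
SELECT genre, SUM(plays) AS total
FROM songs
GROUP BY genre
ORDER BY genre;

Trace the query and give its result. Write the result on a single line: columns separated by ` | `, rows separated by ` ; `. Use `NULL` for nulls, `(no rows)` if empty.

classical | 1520 ; folk | 35828 ; rock | 18351

Partition songs by genre; compute SUM(plays) within each group.
  classical: ids {3, 13} → SUM(plays)=1520
  folk: ids {1, 2, 5, 6, 7, 8, 11, 14} → SUM(plays)=35828
  rock: ids {4, 9, 10, 12} → SUM(plays)=18351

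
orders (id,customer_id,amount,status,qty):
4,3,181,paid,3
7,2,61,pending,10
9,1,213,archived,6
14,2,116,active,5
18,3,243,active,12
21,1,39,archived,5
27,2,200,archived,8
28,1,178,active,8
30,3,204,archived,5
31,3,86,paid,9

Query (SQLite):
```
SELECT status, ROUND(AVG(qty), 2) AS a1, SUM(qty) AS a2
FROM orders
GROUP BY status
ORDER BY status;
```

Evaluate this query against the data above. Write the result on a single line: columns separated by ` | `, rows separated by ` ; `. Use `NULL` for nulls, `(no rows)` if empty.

active | 8.33 | 25 ; archived | 6 | 24 ; paid | 6 | 12 ; pending | 10 | 10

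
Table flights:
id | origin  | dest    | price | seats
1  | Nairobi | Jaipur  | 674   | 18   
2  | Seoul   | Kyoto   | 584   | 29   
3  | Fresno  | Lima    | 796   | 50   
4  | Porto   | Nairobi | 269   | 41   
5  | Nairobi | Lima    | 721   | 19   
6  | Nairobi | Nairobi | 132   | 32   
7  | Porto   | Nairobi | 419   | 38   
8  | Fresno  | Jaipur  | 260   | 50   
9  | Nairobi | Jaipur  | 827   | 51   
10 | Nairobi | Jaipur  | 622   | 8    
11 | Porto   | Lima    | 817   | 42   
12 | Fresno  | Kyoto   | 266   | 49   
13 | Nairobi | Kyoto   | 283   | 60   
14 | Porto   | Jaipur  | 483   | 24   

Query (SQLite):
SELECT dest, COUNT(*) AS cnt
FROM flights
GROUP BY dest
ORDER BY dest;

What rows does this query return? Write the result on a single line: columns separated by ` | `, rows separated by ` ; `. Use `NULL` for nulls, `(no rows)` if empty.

Jaipur | 5 ; Kyoto | 3 ; Lima | 3 ; Nairobi | 3

Partition flights by dest; compute COUNT(*) within each group.
  Jaipur: ids {1, 8, 9, 10, 14} → COUNT(*)=5
  Kyoto: ids {2, 12, 13} → COUNT(*)=3
  Lima: ids {3, 5, 11} → COUNT(*)=3
  Nairobi: ids {4, 6, 7} → COUNT(*)=3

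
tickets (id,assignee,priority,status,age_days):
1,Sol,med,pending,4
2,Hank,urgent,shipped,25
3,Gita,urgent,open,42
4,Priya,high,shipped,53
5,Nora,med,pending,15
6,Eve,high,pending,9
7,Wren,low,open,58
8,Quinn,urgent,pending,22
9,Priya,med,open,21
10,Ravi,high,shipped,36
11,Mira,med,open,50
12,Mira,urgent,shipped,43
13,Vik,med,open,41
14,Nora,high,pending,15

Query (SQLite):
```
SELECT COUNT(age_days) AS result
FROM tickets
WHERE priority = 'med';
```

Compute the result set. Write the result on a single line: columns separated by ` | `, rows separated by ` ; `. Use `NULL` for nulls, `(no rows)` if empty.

5

Rows where priority='med' → age_days values: [4, 15, 21, 50, 41].
COUNT(age_days) counts non-NULL values → 5.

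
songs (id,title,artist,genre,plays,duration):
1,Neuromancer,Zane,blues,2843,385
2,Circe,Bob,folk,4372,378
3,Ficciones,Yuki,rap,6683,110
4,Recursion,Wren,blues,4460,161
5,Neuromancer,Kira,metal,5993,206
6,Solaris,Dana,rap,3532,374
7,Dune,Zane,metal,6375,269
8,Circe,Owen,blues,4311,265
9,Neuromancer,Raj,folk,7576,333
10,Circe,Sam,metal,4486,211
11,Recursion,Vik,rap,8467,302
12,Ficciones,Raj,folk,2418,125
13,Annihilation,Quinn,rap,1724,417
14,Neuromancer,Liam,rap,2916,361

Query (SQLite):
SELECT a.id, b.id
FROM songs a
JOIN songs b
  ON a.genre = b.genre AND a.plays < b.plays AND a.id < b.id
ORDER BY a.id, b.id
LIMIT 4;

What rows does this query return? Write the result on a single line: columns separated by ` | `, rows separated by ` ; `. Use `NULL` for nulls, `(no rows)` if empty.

1 | 4 ; 1 | 8 ; 2 | 9 ; 3 | 11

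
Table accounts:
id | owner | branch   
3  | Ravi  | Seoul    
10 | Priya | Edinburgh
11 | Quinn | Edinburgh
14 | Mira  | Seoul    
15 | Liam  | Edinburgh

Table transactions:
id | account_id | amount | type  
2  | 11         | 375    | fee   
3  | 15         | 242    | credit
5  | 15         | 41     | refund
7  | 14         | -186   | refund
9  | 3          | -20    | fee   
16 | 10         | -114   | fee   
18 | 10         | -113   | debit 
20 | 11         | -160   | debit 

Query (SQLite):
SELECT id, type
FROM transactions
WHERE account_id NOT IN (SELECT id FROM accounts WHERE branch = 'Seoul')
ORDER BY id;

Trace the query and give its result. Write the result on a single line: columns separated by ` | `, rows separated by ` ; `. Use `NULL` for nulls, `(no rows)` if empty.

2 | fee ; 3 | credit ; 5 | refund ; 16 | fee ; 18 | debit ; 20 | debit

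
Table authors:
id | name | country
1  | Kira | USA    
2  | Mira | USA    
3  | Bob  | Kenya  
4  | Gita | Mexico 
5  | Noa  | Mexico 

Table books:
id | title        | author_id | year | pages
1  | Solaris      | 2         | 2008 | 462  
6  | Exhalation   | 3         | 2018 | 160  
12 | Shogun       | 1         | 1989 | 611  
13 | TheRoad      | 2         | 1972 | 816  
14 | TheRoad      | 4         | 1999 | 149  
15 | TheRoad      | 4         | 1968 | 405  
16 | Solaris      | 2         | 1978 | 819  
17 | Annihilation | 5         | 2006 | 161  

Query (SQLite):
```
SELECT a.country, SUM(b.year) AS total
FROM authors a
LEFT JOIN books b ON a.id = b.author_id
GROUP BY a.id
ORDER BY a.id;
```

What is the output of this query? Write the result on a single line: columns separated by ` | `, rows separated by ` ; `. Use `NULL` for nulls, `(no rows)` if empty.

USA | 1989 ; USA | 5958 ; Kenya | 2018 ; Mexico | 3967 ; Mexico | 2006

LEFT JOIN keeps every authors row; unmatched ones get NULL for books columns.
Group by authors.id and compute SUM(b.year). SUM over an all-NULL group is NULL.
  1: ids {12} → SUM(b.year)=1989
  2: ids {1, 13, 16} → SUM(b.year)=5958
  3: ids {6} → SUM(b.year)=2018
  4: ids {14, 15} → SUM(b.year)=3967
  5: ids {17} → SUM(b.year)=2006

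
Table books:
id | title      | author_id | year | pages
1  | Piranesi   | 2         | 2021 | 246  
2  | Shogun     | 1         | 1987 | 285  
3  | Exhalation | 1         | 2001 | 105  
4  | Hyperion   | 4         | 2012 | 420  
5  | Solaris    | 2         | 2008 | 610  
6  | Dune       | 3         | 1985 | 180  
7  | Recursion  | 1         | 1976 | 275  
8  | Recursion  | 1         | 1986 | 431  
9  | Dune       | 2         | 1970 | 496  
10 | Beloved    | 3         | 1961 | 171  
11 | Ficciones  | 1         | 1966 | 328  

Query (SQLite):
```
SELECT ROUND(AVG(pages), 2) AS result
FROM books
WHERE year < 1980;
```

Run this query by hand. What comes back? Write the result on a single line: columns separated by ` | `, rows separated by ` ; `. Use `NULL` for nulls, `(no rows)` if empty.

317.5

Rows where year < 1980 → pages values: [275, 496, 171, 328].
AVG = 1270 / 4 (rounded to 2 dp).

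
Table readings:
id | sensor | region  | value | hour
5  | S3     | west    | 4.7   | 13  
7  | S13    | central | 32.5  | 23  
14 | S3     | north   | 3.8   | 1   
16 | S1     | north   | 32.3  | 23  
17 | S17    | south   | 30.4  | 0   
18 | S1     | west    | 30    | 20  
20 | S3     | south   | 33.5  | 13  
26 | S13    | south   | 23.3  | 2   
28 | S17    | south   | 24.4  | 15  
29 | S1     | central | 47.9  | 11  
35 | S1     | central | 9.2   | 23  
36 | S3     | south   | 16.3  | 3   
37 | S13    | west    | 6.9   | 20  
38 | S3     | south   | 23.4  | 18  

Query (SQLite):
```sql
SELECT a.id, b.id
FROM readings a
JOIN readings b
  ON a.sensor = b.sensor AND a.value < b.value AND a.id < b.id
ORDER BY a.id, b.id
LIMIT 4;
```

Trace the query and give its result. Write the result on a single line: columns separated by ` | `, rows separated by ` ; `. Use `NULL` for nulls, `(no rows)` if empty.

5 | 20 ; 5 | 36 ; 5 | 38 ; 14 | 20

Pairs (a,b) with same sensor, a.value < b.value, a.id < b.id.
sensor groups: S1:{16,18,29,35} S13:{7,26,37} S17:{17,28} S3:{5,14,20,36,38}
Ordered by (a.id, b.id); first 4.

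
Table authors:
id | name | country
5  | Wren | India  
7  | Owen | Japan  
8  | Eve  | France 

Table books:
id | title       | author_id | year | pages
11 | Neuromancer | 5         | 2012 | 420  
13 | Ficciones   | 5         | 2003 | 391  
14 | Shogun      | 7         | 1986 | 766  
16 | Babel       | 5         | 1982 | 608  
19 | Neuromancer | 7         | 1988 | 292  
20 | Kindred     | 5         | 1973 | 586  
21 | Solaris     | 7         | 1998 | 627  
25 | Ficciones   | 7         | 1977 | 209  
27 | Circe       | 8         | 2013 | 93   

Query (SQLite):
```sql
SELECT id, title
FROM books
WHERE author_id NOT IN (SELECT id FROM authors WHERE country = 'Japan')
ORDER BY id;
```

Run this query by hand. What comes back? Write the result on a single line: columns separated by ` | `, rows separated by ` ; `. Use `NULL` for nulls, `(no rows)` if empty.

11 | Neuromancer ; 13 | Ficciones ; 16 | Babel ; 20 | Kindred ; 27 | Circe

Inner query: authors.id where country = 'Japan'.
Outer: keep books rows whose author_id is not in that set.
Inner query → {7}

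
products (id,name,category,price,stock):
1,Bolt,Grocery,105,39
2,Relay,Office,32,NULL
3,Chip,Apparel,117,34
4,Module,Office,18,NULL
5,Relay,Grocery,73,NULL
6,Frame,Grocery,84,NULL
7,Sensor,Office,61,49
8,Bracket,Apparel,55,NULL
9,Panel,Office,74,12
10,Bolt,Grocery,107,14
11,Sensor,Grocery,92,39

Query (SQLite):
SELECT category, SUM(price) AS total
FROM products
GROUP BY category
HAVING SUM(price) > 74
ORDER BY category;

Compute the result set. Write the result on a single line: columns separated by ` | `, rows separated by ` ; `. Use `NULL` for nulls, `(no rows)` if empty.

Apparel | 172 ; Grocery | 461 ; Office | 185

Partition products by category; compute SUM(price) within each group.
HAVING: keep groups where SUM(price) > 74.
  Apparel: ids {3, 8} → SUM(price)=172
  Grocery: ids {1, 5, 6, 10, 11} → SUM(price)=461
  Office: ids {2, 4, 7, 9} → SUM(price)=185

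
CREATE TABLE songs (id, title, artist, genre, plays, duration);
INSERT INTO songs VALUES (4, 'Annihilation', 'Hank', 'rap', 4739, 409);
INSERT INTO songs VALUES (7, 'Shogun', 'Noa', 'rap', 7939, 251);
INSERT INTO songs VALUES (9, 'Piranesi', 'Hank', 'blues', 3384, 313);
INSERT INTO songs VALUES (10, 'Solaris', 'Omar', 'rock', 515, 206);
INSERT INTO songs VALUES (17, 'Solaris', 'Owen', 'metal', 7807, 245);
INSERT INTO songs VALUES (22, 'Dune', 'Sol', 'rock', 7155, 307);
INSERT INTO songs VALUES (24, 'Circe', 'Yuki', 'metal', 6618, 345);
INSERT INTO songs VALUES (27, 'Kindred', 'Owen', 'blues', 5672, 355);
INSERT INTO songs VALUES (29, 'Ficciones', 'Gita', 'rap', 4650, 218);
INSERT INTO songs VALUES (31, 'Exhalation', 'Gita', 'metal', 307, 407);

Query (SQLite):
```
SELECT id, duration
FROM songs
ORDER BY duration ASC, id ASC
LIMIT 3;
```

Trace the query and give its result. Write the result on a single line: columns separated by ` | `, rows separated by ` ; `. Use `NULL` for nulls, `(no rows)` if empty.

10 | 206 ; 29 | 218 ; 17 | 245

Sort by duration asc, tiebreak id asc: (206, id=10), (218, id=29), (245, id=17), (251, id=7), (307, id=22), (313, id=9) …. Take first 3.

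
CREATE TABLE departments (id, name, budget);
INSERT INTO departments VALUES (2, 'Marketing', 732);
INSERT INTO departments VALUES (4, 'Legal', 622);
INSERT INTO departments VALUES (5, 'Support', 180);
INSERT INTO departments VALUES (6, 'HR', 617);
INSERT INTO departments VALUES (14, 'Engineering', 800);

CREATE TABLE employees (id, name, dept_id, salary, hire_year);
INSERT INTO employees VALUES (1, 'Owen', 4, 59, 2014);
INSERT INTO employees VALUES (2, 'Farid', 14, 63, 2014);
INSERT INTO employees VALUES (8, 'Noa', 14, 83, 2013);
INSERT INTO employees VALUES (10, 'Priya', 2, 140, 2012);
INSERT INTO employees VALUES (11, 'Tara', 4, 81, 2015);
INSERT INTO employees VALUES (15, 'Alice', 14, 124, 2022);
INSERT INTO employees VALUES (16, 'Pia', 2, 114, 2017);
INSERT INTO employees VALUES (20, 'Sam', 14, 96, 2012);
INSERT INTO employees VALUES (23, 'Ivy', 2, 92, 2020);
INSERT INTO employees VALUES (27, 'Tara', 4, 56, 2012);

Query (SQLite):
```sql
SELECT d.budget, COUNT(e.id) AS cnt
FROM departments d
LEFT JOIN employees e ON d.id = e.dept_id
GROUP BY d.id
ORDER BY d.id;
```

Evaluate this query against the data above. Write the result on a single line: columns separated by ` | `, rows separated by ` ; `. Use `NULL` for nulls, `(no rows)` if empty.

LEFT JOIN keeps every departments row; unmatched ones get NULL for employees columns.
Group by departments.id and compute COUNT(e.id). COUNT(col) of an all-NULL group is 0.
  2: ids {10, 16, 23} → COUNT(e.id)=3
  4: ids {1, 11, 27} → COUNT(e.id)=3
  5: ids {—} → COUNT(e.id)=0
  6: ids {—} → COUNT(e.id)=0
  14: ids {2, 8, 15, 20} → COUNT(e.id)=4

732 | 3 ; 622 | 3 ; 180 | 0 ; 617 | 0 ; 800 | 4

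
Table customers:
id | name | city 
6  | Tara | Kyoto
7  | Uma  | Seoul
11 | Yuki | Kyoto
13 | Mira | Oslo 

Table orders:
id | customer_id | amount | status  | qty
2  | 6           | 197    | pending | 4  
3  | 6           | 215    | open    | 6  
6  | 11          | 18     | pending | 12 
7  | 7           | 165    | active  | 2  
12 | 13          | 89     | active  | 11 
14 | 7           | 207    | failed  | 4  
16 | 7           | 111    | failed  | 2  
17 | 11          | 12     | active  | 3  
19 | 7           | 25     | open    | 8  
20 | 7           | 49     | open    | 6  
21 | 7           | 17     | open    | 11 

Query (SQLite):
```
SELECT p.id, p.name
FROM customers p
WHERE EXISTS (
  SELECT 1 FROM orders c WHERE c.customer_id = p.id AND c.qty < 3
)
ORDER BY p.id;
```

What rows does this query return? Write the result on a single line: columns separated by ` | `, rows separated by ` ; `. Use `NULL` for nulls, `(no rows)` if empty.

For each customers row, check whether any orders with matching customer_id has qty < 3.
Keep rows where that is true.

7 | Uma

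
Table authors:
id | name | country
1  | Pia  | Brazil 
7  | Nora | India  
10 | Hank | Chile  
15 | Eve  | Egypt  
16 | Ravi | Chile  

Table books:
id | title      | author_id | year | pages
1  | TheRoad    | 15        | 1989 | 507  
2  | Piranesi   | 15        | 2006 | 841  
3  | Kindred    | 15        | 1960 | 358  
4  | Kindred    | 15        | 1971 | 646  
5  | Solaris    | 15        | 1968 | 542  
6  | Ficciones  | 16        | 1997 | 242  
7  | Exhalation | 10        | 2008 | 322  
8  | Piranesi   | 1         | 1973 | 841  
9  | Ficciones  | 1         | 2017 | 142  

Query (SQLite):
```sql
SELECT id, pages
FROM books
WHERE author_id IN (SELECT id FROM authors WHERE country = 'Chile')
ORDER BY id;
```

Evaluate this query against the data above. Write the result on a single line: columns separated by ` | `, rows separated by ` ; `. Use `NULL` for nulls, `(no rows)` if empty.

6 | 242 ; 7 | 322

Inner query: authors.id where country = 'Chile'.
Outer: keep books rows whose author_id is in that set.
Inner query → {10, 16}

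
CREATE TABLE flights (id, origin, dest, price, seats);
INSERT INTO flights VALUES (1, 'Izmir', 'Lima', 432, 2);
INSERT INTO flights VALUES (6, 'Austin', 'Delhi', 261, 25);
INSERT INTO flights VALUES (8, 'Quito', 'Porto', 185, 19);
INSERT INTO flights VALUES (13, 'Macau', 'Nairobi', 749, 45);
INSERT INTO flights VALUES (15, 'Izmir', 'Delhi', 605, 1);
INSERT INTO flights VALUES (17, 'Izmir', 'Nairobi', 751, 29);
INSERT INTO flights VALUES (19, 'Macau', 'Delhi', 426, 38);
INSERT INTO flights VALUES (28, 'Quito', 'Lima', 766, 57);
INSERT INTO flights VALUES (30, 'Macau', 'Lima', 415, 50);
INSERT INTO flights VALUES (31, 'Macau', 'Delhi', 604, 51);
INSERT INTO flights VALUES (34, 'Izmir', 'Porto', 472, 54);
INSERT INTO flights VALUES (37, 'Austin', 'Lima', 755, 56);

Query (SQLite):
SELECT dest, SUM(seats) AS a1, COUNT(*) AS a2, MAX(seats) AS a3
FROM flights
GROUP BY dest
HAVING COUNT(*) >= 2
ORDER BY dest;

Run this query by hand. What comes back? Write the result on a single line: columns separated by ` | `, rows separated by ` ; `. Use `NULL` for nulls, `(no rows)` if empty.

Delhi | 115 | 4 | 51 ; Lima | 165 | 4 | 57 ; Nairobi | 74 | 2 | 45 ; Porto | 73 | 2 | 54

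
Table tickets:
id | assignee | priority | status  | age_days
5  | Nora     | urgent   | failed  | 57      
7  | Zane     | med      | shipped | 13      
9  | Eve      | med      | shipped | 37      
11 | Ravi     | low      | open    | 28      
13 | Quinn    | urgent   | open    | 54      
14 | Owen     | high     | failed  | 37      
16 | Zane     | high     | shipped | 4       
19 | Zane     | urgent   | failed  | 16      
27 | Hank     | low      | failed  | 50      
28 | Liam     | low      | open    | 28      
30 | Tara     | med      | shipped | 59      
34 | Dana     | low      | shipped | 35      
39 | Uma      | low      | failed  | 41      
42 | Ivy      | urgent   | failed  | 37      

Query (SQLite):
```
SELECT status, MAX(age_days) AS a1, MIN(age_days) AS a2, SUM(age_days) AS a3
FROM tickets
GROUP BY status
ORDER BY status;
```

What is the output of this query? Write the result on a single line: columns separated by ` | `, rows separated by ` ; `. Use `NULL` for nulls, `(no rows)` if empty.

failed | 57 | 16 | 238 ; open | 54 | 28 | 110 ; shipped | 59 | 4 | 148

Group tickets by status.
Per group compute: MAX(age_days), MIN(age_days), SUM(age_days).
  failed: ids {5, 14, 19, 27, 39, 42} → MAX(age_days)=57, MIN(age_days)=16, SUM(age_days)=238
  open: ids {11, 13, 28} → MAX(age_days)=54, MIN(age_days)=28, SUM(age_days)=110
  shipped: ids {7, 9, 16, 30, 34} → MAX(age_days)=59, MIN(age_days)=4, SUM(age_days)=148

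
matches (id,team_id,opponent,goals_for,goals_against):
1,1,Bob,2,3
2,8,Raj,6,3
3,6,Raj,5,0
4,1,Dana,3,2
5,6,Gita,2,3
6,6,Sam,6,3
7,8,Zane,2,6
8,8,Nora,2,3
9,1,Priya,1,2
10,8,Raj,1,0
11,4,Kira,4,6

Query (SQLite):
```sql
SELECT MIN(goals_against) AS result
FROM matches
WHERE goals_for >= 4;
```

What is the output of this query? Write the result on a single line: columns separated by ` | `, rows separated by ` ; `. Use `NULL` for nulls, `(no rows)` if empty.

0

Rows where goals_for >= 4 → goals_against values: [3, 0, 3, 6].
MIN of non-NULL values = 0.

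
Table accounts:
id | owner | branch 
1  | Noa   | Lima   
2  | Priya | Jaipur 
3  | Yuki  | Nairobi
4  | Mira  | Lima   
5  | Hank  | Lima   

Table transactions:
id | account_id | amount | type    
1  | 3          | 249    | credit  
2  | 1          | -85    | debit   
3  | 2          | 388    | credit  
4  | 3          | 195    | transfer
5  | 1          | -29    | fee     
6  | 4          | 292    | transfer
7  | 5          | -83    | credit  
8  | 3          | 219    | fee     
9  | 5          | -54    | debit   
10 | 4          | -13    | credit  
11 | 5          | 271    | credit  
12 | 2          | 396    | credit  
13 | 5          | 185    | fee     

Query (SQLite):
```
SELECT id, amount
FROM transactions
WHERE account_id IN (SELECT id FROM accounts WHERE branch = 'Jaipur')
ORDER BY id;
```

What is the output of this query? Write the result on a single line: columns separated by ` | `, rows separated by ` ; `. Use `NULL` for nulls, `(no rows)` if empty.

Inner query: accounts.id where branch = 'Jaipur'.
Outer: keep transactions rows whose account_id is in that set.
Inner query → {2}

3 | 388 ; 12 | 396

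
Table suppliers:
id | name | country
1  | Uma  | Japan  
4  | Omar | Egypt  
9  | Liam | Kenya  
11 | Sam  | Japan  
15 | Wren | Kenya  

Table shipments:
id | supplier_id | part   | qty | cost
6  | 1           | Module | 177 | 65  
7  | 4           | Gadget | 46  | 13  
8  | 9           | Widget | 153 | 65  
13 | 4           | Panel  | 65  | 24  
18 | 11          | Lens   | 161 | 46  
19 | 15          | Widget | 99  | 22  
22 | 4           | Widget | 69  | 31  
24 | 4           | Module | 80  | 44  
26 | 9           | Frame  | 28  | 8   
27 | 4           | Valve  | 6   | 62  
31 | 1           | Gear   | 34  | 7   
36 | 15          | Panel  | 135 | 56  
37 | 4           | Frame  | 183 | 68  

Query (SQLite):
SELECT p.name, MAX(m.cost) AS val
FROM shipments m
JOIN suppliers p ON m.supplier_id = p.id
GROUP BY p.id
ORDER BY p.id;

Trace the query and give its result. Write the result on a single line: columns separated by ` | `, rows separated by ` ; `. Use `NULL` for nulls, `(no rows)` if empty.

Uma | 65 ; Omar | 68 ; Liam | 65 ; Sam | 46 ; Wren | 56

Join each shipments row to its suppliers via supplier_id.
Group joined rows by suppliers.id; compute MAX(m.cost) per group.
  1: ids {6, 31} → MAX(m.cost)=65
  4: ids {7, 13, 22, 24, 27, 37} → MAX(m.cost)=68
  9: ids {8, 26} → MAX(m.cost)=65
  11: ids {18} → MAX(m.cost)=46
  15: ids {19, 36} → MAX(m.cost)=56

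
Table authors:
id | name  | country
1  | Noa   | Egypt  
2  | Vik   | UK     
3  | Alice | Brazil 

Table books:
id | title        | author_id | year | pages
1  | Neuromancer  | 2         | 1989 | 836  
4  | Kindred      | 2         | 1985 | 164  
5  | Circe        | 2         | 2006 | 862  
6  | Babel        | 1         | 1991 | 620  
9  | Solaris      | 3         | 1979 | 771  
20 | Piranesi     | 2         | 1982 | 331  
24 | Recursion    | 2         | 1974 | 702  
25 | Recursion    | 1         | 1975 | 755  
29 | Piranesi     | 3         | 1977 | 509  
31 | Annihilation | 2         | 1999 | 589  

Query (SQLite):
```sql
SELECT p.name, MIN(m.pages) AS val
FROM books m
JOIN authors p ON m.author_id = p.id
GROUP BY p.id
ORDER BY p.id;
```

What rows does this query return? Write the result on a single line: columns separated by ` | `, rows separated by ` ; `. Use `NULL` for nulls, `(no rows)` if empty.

Noa | 620 ; Vik | 164 ; Alice | 509

Join each books row to its authors via author_id.
Group joined rows by authors.id; compute MIN(m.pages) per group.
  1: ids {6, 25} → MIN(m.pages)=620
  2: ids {1, 4, 5, 20, 24, 31} → MIN(m.pages)=164
  3: ids {9, 29} → MIN(m.pages)=509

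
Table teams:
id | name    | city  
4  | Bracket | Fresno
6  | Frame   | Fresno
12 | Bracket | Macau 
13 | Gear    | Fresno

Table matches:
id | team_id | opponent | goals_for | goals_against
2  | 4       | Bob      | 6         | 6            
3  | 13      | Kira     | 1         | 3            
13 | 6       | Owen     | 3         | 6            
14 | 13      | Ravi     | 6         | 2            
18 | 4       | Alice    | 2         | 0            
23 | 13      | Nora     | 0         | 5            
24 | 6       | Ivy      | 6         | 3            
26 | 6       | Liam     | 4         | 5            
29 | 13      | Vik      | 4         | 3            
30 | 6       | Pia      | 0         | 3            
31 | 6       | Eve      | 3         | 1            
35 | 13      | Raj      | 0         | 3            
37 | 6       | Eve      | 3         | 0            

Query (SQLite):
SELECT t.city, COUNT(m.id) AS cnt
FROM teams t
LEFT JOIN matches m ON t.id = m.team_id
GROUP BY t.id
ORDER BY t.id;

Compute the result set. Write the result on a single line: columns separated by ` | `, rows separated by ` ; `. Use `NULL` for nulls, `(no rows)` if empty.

LEFT JOIN keeps every teams row; unmatched ones get NULL for matches columns.
Group by teams.id and compute COUNT(m.id). COUNT(col) of an all-NULL group is 0.
  4: ids {2, 18} → COUNT(m.id)=2
  6: ids {13, 24, 26, 30, 31, 37} → COUNT(m.id)=6
  12: ids {—} → COUNT(m.id)=0
  13: ids {3, 14, 23, 29, 35} → COUNT(m.id)=5

Fresno | 2 ; Fresno | 6 ; Macau | 0 ; Fresno | 5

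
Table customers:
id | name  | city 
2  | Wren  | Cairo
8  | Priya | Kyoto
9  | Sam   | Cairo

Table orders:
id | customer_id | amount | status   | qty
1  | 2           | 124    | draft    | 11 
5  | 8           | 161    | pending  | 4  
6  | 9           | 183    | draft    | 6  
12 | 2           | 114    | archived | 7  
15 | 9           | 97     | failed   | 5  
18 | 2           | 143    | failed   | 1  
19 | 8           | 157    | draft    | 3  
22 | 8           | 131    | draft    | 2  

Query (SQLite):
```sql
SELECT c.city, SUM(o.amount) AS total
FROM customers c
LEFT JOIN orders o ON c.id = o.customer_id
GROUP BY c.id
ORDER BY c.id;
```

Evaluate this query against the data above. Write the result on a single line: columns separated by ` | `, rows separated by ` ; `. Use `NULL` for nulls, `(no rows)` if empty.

Cairo | 381 ; Kyoto | 449 ; Cairo | 280

LEFT JOIN keeps every customers row; unmatched ones get NULL for orders columns.
Group by customers.id and compute SUM(o.amount). SUM over an all-NULL group is NULL.
  2: ids {1, 12, 18} → SUM(o.amount)=381
  8: ids {5, 19, 22} → SUM(o.amount)=449
  9: ids {6, 15} → SUM(o.amount)=280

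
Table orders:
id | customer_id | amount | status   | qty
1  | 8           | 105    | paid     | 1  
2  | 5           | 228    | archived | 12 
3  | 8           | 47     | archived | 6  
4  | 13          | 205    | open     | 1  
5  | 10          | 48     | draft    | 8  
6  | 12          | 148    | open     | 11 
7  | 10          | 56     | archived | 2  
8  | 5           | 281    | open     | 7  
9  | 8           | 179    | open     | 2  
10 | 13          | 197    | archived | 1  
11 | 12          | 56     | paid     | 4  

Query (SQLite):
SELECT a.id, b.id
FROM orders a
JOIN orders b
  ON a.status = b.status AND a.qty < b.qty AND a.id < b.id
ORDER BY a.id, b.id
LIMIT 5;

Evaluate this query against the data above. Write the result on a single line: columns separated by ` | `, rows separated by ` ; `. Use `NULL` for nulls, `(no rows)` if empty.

1 | 11 ; 4 | 6 ; 4 | 8 ; 4 | 9

Pairs (a,b) with same status, a.qty < b.qty, a.id < b.id.
status groups: archived:{2,3,7,10} draft:{5} open:{4,6,8,9} paid:{1,11}
Ordered by (a.id, b.id); first 5.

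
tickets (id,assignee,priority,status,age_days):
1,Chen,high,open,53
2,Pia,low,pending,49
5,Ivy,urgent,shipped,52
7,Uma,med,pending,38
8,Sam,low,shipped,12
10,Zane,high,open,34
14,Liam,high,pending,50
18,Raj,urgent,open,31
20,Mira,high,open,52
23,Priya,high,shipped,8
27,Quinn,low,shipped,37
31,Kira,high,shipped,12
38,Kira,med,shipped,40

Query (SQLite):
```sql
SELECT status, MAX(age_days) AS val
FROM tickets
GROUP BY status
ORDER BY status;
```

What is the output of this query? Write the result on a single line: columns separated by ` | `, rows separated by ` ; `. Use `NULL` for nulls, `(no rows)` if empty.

open | 53 ; pending | 50 ; shipped | 52

Partition tickets by status; compute MAX(age_days) within each group.
  open: ids {1, 10, 18, 20} → MAX(age_days)=53
  pending: ids {2, 7, 14} → MAX(age_days)=50
  shipped: ids {5, 8, 23, 27, 31, 38} → MAX(age_days)=52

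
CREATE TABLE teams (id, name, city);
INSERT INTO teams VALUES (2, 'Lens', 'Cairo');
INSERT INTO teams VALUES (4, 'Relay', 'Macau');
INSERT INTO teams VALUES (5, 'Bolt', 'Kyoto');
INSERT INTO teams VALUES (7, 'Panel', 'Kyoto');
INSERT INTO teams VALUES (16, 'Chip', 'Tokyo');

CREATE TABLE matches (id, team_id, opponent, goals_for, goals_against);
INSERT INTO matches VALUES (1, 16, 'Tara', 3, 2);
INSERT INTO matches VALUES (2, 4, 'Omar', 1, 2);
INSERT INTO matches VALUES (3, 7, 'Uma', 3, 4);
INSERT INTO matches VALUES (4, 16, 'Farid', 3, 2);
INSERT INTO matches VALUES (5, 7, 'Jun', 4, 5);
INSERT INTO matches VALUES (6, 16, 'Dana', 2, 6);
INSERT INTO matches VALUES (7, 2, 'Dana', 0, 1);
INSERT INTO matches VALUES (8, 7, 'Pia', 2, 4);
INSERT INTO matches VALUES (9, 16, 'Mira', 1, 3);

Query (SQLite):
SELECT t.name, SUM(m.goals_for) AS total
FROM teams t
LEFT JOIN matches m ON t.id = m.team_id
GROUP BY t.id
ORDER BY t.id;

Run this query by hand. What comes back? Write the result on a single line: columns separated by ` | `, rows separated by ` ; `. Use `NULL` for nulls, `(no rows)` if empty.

Lens | 0 ; Relay | 1 ; Bolt | NULL ; Panel | 9 ; Chip | 9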